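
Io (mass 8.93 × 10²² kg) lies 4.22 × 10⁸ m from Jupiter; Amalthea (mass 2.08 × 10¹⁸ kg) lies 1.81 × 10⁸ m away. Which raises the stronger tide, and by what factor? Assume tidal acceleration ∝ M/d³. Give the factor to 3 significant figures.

Io, by a factor of ≈ 3390

Compare M/d³ for the two perturbers:
Io: (8.93 × 10²²) / (4.22 × 10⁸)³ = 1.188 × 10⁻³
Amalthea: (2.08 × 10¹⁸) / (1.81 × 10⁸)³ = 3.508 × 10⁻⁷
Ratio (larger/smaller) = 3390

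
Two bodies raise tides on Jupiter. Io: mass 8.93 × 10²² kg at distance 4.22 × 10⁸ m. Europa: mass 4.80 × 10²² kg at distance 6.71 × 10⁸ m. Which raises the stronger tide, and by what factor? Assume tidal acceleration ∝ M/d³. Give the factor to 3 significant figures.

The tide-raising term goes as M/d³ (the gradient of a 1/d² field).
Io: (8.93 × 10²²) / (4.22 × 10⁸)³ = 1.188 × 10⁻³
Europa: (4.80 × 10²²) / (6.71 × 10⁸)³ = 1.589 × 10⁻⁴
Ratio (larger/smaller) = 7.48

Io, by a factor of ≈ 7.48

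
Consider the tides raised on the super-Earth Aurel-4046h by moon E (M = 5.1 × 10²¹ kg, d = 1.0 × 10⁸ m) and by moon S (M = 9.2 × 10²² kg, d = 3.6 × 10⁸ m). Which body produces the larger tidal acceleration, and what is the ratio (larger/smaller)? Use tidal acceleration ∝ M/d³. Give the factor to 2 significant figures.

Moon E, by a factor of ≈ 2.6

Tidal stretch scales as M/d³; compute that for each body.
Moon E: (5.1 × 10²¹) / (1.0 × 10⁸)³ = 5.100 × 10⁻³
Moon S: (9.2 × 10²²) / (3.6 × 10⁸)³ = 1.972 × 10⁻³
Ratio (larger/smaller) = 2.6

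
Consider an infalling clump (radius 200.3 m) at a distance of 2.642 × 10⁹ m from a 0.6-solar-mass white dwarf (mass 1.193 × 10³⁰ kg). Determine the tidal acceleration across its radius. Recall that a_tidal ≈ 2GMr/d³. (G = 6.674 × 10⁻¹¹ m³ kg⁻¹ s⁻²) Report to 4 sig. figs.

Since r ≪ d, expand the inverse-square field across one radius to get the leading 2GMr/d³ term.
Δg = 2GMr/d³
   = 2 × (6.674 × 10⁻¹¹) × (1.193 × 10³⁰) × (200.3) / (2.642 × 10⁹)³
   = 1.730 × 10⁻⁶ m/s²

1.730 × 10⁻⁶ m/s²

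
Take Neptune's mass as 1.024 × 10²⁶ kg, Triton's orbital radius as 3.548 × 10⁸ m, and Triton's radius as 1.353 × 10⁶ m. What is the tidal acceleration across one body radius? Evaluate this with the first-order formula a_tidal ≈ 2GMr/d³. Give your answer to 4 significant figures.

Differencing GM/(d−r)² and GM/d² to first order in r/d gives 2GMr/d³.
Δa = 2GMr/d³
   = 2 × (6.674 × 10⁻¹¹) × (1.024 × 10²⁶) × (1.353 × 10⁶) / (3.548 × 10⁸)³
   = 4.141 × 10⁻⁴ m/s²

4.141 × 10⁻⁴ m/s²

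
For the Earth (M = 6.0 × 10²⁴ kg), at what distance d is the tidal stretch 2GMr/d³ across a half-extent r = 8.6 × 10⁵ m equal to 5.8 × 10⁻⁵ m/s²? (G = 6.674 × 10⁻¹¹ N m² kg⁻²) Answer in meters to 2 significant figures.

2GMr/d³ = a_tidal  ⇒  d = (2GMr / a_tidal)^(1/3)
d = (2 × 6.674×10⁻¹¹ × (6.0 × 10²⁴) × (8.6 × 10⁵) / (5.8 × 10⁻⁵))^(1/3)
  = 2.3 × 10⁸ m

2.3 × 10⁸ m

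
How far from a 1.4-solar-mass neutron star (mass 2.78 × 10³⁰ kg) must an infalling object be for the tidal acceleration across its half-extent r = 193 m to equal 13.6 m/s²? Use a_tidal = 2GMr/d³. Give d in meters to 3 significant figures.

1.74 × 10⁷ m

2GMr/d³ = a_tidal  ⇒  d = (2GMr / a_tidal)^(1/3)
d = (2 × 6.674×10⁻¹¹ × (2.78 × 10³⁰) × (193) / (13.6))^(1/3)
  = 1.74 × 10⁷ m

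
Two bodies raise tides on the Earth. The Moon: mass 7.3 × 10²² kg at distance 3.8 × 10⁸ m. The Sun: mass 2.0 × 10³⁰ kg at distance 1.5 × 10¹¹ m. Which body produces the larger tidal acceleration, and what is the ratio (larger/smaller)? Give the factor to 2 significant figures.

The Moon, by a factor of ≈ 2.2

Tidal acceleration ∝ M/d³, so compare M/d³ for each.
The Moon: (7.3 × 10²²) / (3.8 × 10⁸)³ = 1.330 × 10⁻³
The Sun: (2.0 × 10³⁰) / (1.5 × 10¹¹)³ = 5.926 × 10⁻⁴
Ratio (larger/smaller) = 2.2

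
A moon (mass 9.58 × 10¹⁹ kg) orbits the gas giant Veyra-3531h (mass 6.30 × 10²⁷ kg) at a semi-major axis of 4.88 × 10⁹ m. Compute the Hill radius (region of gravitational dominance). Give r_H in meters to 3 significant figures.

8.38 × 10⁶ m

r_H ≈ a (m/3M)^(1/3)
    = (4.88 × 10⁹) × (9.58 × 10¹⁹ / (3 × 6.30 × 10²⁷))^(1/3)
    = 8.38 × 10⁶ m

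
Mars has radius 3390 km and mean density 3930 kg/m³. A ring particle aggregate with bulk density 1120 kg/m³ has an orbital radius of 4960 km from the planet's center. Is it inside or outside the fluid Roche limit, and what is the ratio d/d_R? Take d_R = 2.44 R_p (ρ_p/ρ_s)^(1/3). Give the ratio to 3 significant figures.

d_R = 2.44 × (3390 km) × (3930/1120)^(1/3) = 12570 km
d/d_R = (4960) / (12570) = 0.395
Since d/d_R < 1, the body is inside the Roche limit.

inside; d/d_R ≈ 0.395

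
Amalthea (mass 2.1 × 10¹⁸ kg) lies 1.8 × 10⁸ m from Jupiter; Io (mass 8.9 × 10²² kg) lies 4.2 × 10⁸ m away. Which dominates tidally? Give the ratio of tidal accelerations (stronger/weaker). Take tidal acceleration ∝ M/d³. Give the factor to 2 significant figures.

Tidal acceleration ∝ M/d³, so compare M/d³ for each.
Amalthea: (2.1 × 10¹⁸) / (1.8 × 10⁸)³ = 3.601 × 10⁻⁷
Io: (8.9 × 10²²) / (4.2 × 10⁸)³ = 1.201 × 10⁻³
Ratio (larger/smaller) = 3300

Io, by a factor of ≈ 3300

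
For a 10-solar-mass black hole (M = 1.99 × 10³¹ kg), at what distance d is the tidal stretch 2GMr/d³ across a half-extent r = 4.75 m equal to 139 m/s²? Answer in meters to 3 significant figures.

2GMr/d³ = a_tidal  ⇒  d = (2GMr / a_tidal)^(1/3)
d = (2 × 6.674×10⁻¹¹ × (1.99 × 10³¹) × (4.75) / (139))^(1/3)
  = 4.49 × 10⁶ m

4.49 × 10⁶ m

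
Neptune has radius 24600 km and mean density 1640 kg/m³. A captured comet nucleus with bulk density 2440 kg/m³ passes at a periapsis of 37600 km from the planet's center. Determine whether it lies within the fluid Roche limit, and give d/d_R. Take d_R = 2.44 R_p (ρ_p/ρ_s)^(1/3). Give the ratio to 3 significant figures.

inside; d/d_R ≈ 0.715

d_R = 2.44 × (24600 km) × (1640/2440)^(1/3) = 52580 km
d/d_R = (37600) / (52580) = 0.715
Since d/d_R < 1, the body is inside the Roche limit.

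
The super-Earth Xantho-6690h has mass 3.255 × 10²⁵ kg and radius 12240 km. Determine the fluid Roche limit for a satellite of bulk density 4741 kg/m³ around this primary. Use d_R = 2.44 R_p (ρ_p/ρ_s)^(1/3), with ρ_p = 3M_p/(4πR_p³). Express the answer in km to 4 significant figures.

ρ_p = 3M_p/(4πR_p³) = 3 × (3.255 × 10²⁵) / (4π × (1.224 × 10⁷ m)³) = 4238 kg/m³
d_R = 2.44 × 12240 km × (4238/4741)^(1/3)
    = 28770 km

28770 km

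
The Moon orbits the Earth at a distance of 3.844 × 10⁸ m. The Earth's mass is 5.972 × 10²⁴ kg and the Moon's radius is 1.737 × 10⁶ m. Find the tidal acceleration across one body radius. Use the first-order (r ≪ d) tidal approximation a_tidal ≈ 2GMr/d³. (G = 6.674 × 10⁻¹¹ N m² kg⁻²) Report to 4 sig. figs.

2.438 × 10⁻⁵ m/s²

a_tidal = 2GMr/d³
        = 2 × (6.674 × 10⁻¹¹) × (5.972 × 10²⁴) × (1.737 × 10⁶) / (3.844 × 10⁸)³
        = 2.438 × 10⁻⁵ m/s²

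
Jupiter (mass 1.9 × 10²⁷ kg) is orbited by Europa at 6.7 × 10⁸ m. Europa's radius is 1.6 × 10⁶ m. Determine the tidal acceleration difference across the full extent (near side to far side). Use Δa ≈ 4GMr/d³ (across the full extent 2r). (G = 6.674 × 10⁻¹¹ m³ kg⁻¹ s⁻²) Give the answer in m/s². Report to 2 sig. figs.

Δg = 4GMr/d³
   = 4 × (6.674 × 10⁻¹¹) × (1.9 × 10²⁷) × (1.6 × 10⁶) / (6.7 × 10⁸)³
   = 2.7 × 10⁻³ m/s²

2.7 × 10⁻³ m/s²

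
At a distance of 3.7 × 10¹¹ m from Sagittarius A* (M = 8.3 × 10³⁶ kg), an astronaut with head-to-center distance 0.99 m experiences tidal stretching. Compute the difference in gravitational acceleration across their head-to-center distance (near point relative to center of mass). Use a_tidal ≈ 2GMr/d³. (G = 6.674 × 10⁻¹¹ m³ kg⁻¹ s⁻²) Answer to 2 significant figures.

2.2 × 10⁻⁸ m/s²

Δg = 2GMr/d³
   = 2 × (6.674 × 10⁻¹¹) × (8.3 × 10³⁶) × (0.99) / (3.7 × 10¹¹)³
   = 2.2 × 10⁻⁸ m/s²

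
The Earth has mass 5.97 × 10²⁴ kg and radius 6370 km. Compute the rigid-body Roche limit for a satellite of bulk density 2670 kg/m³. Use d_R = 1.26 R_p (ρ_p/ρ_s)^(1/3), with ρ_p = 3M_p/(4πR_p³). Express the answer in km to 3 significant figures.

ρ_p = 3M_p/(4πR_p³) = 3 × (5.97 × 10²⁴) / (4π × (6.37 × 10⁶ m)³) = 5510 kg/m³
d_R = 1.26 × 6370 km × (5510/2670)^(1/3)
    = 10200 km

10200 km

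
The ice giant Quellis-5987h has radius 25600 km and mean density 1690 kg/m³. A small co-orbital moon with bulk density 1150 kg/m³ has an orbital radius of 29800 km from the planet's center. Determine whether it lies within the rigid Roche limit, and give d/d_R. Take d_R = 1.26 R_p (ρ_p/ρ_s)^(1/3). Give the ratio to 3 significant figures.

d_R = 1.26 × (25600 km) × (1690/1150)^(1/3) = 36670 km
d/d_R = (29800) / (36670) = 0.813
Since d/d_R < 1, the body is inside the Roche limit.

inside; d/d_R ≈ 0.813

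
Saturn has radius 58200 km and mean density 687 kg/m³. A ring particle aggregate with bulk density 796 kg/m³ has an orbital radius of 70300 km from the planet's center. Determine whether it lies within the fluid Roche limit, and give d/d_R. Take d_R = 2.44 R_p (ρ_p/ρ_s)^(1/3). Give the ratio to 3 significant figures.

inside; d/d_R ≈ 0.520

d_R = 2.44 × (58200 km) × (687/796)^(1/3) = 1.352 × 10⁵ km
d/d_R = (70300) / (1.352 × 10⁵) = 0.520
Since d/d_R < 1, the body is inside the Roche limit.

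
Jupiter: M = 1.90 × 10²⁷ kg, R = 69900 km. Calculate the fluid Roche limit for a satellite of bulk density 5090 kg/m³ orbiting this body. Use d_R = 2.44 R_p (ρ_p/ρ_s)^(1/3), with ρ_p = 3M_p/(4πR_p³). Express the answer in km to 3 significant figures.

1.09 × 10⁵ km

ρ_p = 3M_p/(4πR_p³) = 3 × (1.90 × 10²⁷) / (4π × (6.99 × 10⁷ m)³) = 1330 kg/m³
d_R = 2.44 × 69900 km × (1330/5090)^(1/3)
    = 1.09 × 10⁵ km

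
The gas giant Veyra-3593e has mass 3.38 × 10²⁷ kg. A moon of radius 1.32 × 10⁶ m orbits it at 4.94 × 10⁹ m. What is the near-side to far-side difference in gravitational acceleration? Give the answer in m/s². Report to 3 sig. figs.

9.88 × 10⁻⁶ m/s²

The field gradient is 2GM/d³; across the full diameter 2r the difference is 4GMr/d³.
a_tidal = 4GMr/d³
        = 4 × (6.674 × 10⁻¹¹) × (3.38 × 10²⁷) × (1.32 × 10⁶) / (4.94 × 10⁹)³
        = 9.88 × 10⁻⁶ m/s²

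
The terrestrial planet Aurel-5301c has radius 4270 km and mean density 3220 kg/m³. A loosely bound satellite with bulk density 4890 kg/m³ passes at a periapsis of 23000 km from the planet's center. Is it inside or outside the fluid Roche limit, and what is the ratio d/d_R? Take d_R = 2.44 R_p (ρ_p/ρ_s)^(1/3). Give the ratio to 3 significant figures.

outside; d/d_R ≈ 2.54

d_R = 2.44 × (4270 km) × (3220/4890)^(1/3) = 9064 km
d/d_R = (23000) / (9064) = 2.54
Since d/d_R > 1, the body is outside the Roche limit.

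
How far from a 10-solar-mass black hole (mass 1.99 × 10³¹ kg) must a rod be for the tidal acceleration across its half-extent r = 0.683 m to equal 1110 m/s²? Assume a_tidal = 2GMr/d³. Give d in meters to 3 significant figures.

1.18 × 10⁶ m

2GMr/d³ = a_tidal  ⇒  d = (2GMr / a_tidal)^(1/3)
d = (2 × 6.674×10⁻¹¹ × (1.99 × 10³¹) × (0.683) / (1110))^(1/3)
  = 1.18 × 10⁶ m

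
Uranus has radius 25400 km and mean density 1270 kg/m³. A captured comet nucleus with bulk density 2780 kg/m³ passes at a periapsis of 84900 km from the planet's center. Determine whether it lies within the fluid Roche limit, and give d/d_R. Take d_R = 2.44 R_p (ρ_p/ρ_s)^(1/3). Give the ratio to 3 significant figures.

outside; d/d_R ≈ 1.78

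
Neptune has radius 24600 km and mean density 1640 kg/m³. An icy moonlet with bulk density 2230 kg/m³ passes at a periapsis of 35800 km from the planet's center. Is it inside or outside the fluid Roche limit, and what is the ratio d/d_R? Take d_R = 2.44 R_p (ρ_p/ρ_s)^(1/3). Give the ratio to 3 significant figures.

inside; d/d_R ≈ 0.661

d_R = 2.44 × (24600 km) × (1640/2230)^(1/3) = 54180 km
d/d_R = (35800) / (54180) = 0.661
Since d/d_R < 1, the body is inside the Roche limit.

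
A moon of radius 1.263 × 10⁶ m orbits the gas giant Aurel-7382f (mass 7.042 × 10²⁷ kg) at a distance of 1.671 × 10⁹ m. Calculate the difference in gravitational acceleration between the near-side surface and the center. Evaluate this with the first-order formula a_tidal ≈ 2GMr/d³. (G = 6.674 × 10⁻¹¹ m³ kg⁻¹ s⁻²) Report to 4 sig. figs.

Δa = 2GMr/d³
   = 2 × (6.674 × 10⁻¹¹) × (7.042 × 10²⁷) × (1.263 × 10⁶) / (1.671 × 10⁹)³
   = 2.544 × 10⁻⁴ m/s²

2.544 × 10⁻⁴ m/s²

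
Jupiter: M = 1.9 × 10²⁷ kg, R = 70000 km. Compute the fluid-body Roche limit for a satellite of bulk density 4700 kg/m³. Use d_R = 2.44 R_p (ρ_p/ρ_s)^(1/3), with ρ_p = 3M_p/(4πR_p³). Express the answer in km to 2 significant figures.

ρ_p = 3M_p/(4πR_p³) = 3 × (1.9 × 10²⁷) / (4π × (7.0 × 10⁷ m)³) = 1300 kg/m³
d_R = 2.44 × 70000 km × (1300/4700)^(1/3)
    = 1.1 × 10⁵ km

1.1 × 10⁵ km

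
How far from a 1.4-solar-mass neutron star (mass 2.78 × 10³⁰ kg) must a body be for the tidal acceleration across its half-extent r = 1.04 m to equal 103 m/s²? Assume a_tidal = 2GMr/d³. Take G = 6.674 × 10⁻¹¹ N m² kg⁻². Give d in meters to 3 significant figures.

1.55 × 10⁶ m

2GMr/d³ = a_tidal  ⇒  d = (2GMr / a_tidal)^(1/3)
d = (2 × 6.674×10⁻¹¹ × (2.78 × 10³⁰) × (1.04) / (103))^(1/3)
  = 1.55 × 10⁶ m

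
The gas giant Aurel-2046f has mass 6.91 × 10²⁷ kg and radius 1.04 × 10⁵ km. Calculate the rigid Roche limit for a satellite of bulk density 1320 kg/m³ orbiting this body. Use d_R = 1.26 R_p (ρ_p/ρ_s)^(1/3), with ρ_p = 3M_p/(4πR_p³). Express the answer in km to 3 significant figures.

ρ_p = 3M_p/(4πR_p³) = 3 × (6.91 × 10²⁷) / (4π × (1.04 × 10⁸ m)³) = 1470 kg/m³
d_R = 1.26 × 1.04 × 10⁵ km × (1470/1320)^(1/3)
    = 1.36 × 10⁵ km

1.36 × 10⁵ km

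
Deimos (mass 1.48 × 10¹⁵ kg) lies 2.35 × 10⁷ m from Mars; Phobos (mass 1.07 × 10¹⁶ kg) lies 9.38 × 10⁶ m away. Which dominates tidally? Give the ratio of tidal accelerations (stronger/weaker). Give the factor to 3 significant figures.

Phobos, by a factor of ≈ 114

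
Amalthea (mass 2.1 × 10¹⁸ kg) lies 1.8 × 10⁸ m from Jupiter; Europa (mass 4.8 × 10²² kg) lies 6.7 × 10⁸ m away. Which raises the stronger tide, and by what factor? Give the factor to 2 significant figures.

The tide-raising term goes as M/d³ (the gradient of a 1/d² field).
Amalthea: (2.1 × 10¹⁸) / (1.8 × 10⁸)³ = 3.601 × 10⁻⁷
Europa: (4.8 × 10²²) / (6.7 × 10⁸)³ = 1.596 × 10⁻⁴
Ratio (larger/smaller) = 440

Europa, by a factor of ≈ 440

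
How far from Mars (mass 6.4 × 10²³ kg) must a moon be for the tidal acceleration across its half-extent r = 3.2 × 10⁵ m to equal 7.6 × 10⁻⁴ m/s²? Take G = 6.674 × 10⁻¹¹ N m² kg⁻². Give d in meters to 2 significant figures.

3.3 × 10⁷ m

2GMr/d³ = a_tidal  ⇒  d = (2GMr / a_tidal)^(1/3)
d = (2 × 6.674×10⁻¹¹ × (6.4 × 10²³) × (3.2 × 10⁵) / (7.6 × 10⁻⁴))^(1/3)
  = 3.3 × 10⁷ m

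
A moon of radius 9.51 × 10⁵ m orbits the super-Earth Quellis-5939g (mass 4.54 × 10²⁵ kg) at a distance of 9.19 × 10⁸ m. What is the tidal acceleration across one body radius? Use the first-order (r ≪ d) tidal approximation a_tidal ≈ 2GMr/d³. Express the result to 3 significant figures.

7.43 × 10⁻⁶ m/s²

The tidal stretch is the gradient of GM/d² times the body's extent r, hence the 1/d³ dependence.
Δa = 2GMr/d³
   = 2 × (6.674 × 10⁻¹¹) × (4.54 × 10²⁵) × (9.51 × 10⁵) / (9.19 × 10⁸)³
   = 7.43 × 10⁻⁶ m/s²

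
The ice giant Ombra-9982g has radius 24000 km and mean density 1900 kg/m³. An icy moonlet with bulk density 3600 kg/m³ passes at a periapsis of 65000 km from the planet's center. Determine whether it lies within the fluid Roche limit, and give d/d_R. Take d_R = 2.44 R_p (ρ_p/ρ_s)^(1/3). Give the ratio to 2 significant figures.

outside; d/d_R ≈ 1.4

d_R = 2.44 × (24000 km) × (1900/3600)^(1/3) = 47320 km
d/d_R = (65000) / (47320) = 1.4
Since d/d_R > 1, the body is outside the Roche limit.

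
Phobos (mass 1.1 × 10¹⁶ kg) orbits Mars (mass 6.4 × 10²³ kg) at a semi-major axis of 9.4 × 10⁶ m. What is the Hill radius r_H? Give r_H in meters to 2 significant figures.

1.7 × 10⁴ m

r_H ≈ a (m/3M)^(1/3)
    = (9.4 × 10⁶) × (1.1 × 10¹⁶ / (3 × 6.4 × 10²³))^(1/3)
    = 1.7 × 10⁴ m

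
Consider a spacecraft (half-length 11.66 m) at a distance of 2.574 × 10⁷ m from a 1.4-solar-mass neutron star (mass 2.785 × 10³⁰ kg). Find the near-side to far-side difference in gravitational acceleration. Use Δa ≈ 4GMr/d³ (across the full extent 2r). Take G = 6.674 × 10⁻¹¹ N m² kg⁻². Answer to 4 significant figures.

5.083 × 10⁻¹ m/s²

Near-to-far spans 2r, so the tidal difference is twice the near-to-center value: 4GMr/d³.
Δg = 4GMr/d³
   = 4 × (6.674 × 10⁻¹¹) × (2.785 × 10³⁰) × (11.66) / (2.574 × 10⁷)³
   = 5.083 × 10⁻¹ m/s²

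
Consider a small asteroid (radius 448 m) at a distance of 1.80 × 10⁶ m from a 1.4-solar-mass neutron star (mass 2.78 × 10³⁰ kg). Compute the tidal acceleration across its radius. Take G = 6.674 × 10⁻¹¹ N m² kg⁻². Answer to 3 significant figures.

Differencing GM/(d−r)² and GM/d² to first order in r/d gives 2GMr/d³.
Δa = 2GMr/d³
   = 2 × (6.674 × 10⁻¹¹) × (2.78 × 10³⁰) × (448) / (1.80 × 10⁶)³
   = 2.85 × 10⁴ m/s²

2.85 × 10⁴ m/s²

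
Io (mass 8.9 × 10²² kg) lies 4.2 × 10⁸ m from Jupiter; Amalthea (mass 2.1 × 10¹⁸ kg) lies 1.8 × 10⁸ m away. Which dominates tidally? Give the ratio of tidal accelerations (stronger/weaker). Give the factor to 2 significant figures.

Tidal stretch scales as M/d³; compute that for each body.
Io: (8.9 × 10²²) / (4.2 × 10⁸)³ = 1.201 × 10⁻³
Amalthea: (2.1 × 10¹⁸) / (1.8 × 10⁸)³ = 3.601 × 10⁻⁷
Ratio (larger/smaller) = 3300

Io, by a factor of ≈ 3300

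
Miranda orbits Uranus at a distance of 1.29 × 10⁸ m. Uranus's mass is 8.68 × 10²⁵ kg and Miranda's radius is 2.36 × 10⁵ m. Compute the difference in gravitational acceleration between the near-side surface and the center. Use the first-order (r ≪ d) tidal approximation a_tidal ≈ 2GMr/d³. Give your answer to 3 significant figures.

a_tidal = 2GMr/d³
        = 2 × (6.674 × 10⁻¹¹) × (8.68 × 10²⁵) × (2.36 × 10⁵) / (1.29 × 10⁸)³
        = 1.27 × 10⁻³ m/s²

1.27 × 10⁻³ m/s²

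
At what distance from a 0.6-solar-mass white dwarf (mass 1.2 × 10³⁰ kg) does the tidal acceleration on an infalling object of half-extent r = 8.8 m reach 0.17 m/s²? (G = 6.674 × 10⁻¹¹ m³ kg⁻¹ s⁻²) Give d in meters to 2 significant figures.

2GMr/d³ = a_tidal  ⇒  d = (2GMr / a_tidal)^(1/3)
d = (2 × 6.674×10⁻¹¹ × (1.2 × 10³⁰) × (8.8) / (0.17))^(1/3)
  = 2.0 × 10⁷ m

2.0 × 10⁷ m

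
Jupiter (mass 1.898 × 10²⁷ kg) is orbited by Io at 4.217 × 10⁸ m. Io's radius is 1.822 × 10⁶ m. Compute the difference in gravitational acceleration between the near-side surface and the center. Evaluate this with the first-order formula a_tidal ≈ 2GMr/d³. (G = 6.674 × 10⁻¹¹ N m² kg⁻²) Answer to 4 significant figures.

Δa = 2GMr/d³
   = 2 × (6.674 × 10⁻¹¹) × (1.898 × 10²⁷) × (1.822 × 10⁶) / (4.217 × 10⁸)³
   = 6.155 × 10⁻³ m/s²

6.155 × 10⁻³ m/s²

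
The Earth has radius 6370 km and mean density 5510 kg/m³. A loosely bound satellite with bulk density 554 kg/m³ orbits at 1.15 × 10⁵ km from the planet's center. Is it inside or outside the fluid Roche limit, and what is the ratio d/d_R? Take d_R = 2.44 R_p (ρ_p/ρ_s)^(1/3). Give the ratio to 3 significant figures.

outside; d/d_R ≈ 3.44

d_R = 2.44 × (6370 km) × (5510/554)^(1/3) = 33430 km
d/d_R = (1.15 × 10⁵) / (33430) = 3.44
Since d/d_R > 1, the body is outside the Roche limit.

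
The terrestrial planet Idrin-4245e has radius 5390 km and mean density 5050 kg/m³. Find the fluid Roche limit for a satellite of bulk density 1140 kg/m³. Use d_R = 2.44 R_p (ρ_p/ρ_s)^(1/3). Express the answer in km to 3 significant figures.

d_R = 2.44 × 5390 km × (5050/1140)^(1/3)
    = 21600 km

21600 km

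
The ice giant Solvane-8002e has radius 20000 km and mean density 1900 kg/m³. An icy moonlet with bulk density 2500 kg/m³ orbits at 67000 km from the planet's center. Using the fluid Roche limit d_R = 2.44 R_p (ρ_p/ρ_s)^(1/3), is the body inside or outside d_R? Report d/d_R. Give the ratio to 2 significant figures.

outside; d/d_R ≈ 1.5

d_R = 2.44 × (20000 km) × (1900/2500)^(1/3) = 44530 km
d/d_R = (67000) / (44530) = 1.5
Since d/d_R > 1, the body is outside the Roche limit.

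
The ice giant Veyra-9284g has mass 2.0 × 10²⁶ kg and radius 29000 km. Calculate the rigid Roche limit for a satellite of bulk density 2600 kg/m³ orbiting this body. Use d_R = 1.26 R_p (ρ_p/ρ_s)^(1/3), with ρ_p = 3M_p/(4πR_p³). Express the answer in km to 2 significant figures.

33000 km

ρ_p = 3M_p/(4πR_p³) = 3 × (2.0 × 10²⁶) / (4π × (2.9 × 10⁷ m)³) = 2000 kg/m³
d_R = 1.26 × 29000 km × (2000/2600)^(1/3)
    = 33000 km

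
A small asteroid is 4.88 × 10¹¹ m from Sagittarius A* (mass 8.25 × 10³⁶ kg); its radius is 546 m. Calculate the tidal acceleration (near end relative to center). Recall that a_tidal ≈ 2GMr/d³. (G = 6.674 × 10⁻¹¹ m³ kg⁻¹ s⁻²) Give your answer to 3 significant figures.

a_tidal = 2GMr/d³
        = 2 × (6.674 × 10⁻¹¹) × (8.25 × 10³⁶) × (546) / (4.88 × 10¹¹)³
        = 5.17 × 10⁻⁶ m/s²

5.17 × 10⁻⁶ m/s²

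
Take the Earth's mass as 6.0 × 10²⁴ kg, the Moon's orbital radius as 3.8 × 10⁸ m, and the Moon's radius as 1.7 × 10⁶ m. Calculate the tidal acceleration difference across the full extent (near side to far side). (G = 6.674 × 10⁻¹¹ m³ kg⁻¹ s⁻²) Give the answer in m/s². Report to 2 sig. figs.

5.0 × 10⁻⁵ m/s²

a_tidal = 4GMr/d³
        = 4 × (6.674 × 10⁻¹¹) × (6.0 × 10²⁴) × (1.7 × 10⁶) / (3.8 × 10⁸)³
        = 5.0 × 10⁻⁵ m/s²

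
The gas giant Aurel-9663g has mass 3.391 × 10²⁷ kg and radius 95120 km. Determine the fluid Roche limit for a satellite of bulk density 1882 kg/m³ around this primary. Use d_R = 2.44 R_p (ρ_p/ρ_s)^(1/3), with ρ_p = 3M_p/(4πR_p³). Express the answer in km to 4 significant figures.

1.842 × 10⁵ km

ρ_p = 3M_p/(4πR_p³) = 3 × (3.391 × 10²⁷) / (4π × (9.512 × 10⁷ m)³) = 940.6 kg/m³
d_R = 2.44 × 95120 km × (940.6/1882)^(1/3)
    = 1.842 × 10⁵ km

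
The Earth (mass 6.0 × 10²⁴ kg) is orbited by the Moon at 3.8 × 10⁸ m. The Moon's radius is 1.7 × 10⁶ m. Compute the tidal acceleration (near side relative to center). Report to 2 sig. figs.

2.5 × 10⁻⁵ m/s²

a_tidal = 2GMr/d³
        = 2 × (6.674 × 10⁻¹¹) × (6.0 × 10²⁴) × (1.7 × 10⁶) / (3.8 × 10⁸)³
        = 2.5 × 10⁻⁵ m/s²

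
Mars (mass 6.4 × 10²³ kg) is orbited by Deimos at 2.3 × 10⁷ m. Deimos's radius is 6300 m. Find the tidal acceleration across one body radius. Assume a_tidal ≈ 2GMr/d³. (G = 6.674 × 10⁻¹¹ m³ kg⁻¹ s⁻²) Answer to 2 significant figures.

4.4 × 10⁻⁵ m/s²

Differencing GM/(d−r)² and GM/d² to first order in r/d gives 2GMr/d³.
Δg = 2GMr/d³
   = 2 × (6.674 × 10⁻¹¹) × (6.4 × 10²³) × (6300) / (2.3 × 10⁷)³
   = 4.4 × 10⁻⁵ m/s²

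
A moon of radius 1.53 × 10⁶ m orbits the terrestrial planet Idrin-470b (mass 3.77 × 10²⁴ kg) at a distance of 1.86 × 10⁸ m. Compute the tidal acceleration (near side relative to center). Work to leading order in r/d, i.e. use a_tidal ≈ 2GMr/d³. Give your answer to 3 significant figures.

Δa = 2GMr/d³
   = 2 × (6.674 × 10⁻¹¹) × (3.77 × 10²⁴) × (1.53 × 10⁶) / (1.86 × 10⁸)³
   = 1.20 × 10⁻⁴ m/s²

1.20 × 10⁻⁴ m/s²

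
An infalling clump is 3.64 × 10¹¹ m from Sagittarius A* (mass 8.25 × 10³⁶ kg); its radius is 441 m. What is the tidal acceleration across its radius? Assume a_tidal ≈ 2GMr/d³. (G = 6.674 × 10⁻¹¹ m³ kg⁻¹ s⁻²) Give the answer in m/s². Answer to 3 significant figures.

The tidal stretch is the gradient of GM/d² times the body's extent r, hence the 1/d³ dependence.
a_tidal = 2GMr/d³
        = 2 × (6.674 × 10⁻¹¹) × (8.25 × 10³⁶) × (441) / (3.64 × 10¹¹)³
        = 1.01 × 10⁻⁵ m/s²

1.01 × 10⁻⁵ m/s²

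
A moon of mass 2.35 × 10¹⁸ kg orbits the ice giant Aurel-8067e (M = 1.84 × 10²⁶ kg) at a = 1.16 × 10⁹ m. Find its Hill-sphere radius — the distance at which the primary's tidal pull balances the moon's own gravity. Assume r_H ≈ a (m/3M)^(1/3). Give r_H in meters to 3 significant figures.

1.88 × 10⁶ m

r_H ≈ a (m/3M)^(1/3)
    = (1.16 × 10⁹) × (2.35 × 10¹⁸ / (3 × 1.84 × 10²⁶))^(1/3)
    = 1.88 × 10⁶ m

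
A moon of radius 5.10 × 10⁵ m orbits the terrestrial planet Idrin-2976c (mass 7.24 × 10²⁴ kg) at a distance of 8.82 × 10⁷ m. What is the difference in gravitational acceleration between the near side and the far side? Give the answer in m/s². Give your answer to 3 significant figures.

1.44 × 10⁻³ m/s²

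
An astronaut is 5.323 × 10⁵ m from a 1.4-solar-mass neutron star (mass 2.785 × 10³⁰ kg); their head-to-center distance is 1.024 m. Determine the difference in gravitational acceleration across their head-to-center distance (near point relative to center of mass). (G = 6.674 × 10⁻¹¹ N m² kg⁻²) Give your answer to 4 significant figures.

2.524 × 10³ m/s²

Δg = 2GMr/d³
   = 2 × (6.674 × 10⁻¹¹) × (2.785 × 10³⁰) × (1.024) / (5.323 × 10⁵)³
   = 2.524 × 10³ m/s²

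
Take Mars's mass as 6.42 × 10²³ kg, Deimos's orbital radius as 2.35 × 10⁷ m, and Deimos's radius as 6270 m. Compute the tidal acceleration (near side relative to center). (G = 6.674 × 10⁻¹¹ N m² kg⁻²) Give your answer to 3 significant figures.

a_tidal = 2GMr/d³
        = 2 × (6.674 × 10⁻¹¹) × (6.42 × 10²³) × (6270) / (2.35 × 10⁷)³
        = 4.14 × 10⁻⁵ m/s²

4.14 × 10⁻⁵ m/s²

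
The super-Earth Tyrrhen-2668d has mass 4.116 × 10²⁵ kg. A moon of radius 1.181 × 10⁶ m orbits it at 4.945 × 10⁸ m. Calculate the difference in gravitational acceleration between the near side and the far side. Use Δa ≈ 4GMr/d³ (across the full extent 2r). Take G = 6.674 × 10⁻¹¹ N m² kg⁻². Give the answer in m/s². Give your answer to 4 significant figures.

1.073 × 10⁻⁴ m/s²

a_tidal = 4GMr/d³
        = 4 × (6.674 × 10⁻¹¹) × (4.116 × 10²⁵) × (1.181 × 10⁶) / (4.945 × 10⁸)³
        = 1.073 × 10⁻⁴ m/s²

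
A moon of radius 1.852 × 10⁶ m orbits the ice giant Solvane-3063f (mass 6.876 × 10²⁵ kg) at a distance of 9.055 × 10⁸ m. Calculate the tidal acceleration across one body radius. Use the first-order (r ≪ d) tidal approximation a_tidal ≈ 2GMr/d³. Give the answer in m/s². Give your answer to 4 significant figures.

Since r ≪ d, expand the inverse-square field across one radius to get the leading 2GMr/d³ term.
Δg = 2GMr/d³
   = 2 × (6.674 × 10⁻¹¹) × (6.876 × 10²⁵) × (1.852 × 10⁶) / (9.055 × 10⁸)³
   = 2.289 × 10⁻⁵ m/s²

2.289 × 10⁻⁵ m/s²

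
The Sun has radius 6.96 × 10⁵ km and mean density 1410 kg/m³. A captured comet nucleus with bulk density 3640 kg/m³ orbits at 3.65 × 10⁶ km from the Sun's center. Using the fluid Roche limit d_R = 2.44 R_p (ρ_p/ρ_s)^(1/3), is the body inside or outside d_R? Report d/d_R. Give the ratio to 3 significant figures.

outside; d/d_R ≈ 2.95

d_R = 2.44 × (6.96 × 10⁵ km) × (1410/3640)^(1/3) = 1.238 × 10⁶ km
d/d_R = (3.65 × 10⁶) / (1.238 × 10⁶) = 2.95
Since d/d_R > 1, the body is outside the Roche limit.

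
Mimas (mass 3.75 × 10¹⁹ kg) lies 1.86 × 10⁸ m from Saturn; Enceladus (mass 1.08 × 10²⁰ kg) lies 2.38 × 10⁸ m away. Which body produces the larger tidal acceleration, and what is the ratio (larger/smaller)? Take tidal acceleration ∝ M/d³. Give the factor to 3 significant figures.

Tidal acceleration ∝ M/d³, so compare M/d³ for each.
Mimas: (3.75 × 10¹⁹) / (1.86 × 10⁸)³ = 5.828 × 10⁻⁶
Enceladus: (1.08 × 10²⁰) / (2.38 × 10⁸)³ = 8.011 × 10⁻⁶
Ratio (larger/smaller) = 1.37

Enceladus, by a factor of ≈ 1.37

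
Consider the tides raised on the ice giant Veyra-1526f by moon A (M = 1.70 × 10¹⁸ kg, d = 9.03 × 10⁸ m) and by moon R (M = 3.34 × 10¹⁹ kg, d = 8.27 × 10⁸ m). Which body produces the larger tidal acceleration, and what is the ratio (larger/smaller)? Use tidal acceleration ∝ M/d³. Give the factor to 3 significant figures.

Tidal stretch scales as M/d³; compute that for each body.
Moon A: (1.70 × 10¹⁸) / (9.03 × 10⁸)³ = 2.309 × 10⁻⁹
Moon R: (3.34 × 10¹⁹) / (8.27 × 10⁸)³ = 5.905 × 10⁻⁸
Ratio (larger/smaller) = 25.6

Moon R, by a factor of ≈ 25.6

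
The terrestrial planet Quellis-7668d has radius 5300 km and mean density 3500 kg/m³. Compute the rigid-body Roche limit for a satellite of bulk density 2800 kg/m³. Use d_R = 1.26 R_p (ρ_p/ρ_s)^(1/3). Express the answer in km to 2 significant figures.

d_R = 1.26 × 5300 km × (3500/2800)^(1/3)
    = 7200 km

7200 km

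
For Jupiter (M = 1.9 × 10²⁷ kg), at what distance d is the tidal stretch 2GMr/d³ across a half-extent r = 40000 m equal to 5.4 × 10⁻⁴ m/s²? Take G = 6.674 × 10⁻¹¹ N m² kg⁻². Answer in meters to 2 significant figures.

2.7 × 10⁸ m

2GMr/d³ = a_tidal  ⇒  d = (2GMr / a_tidal)^(1/3)
d = (2 × 6.674×10⁻¹¹ × (1.9 × 10²⁷) × (40000) / (5.4 × 10⁻⁴))^(1/3)
  = 2.7 × 10⁸ m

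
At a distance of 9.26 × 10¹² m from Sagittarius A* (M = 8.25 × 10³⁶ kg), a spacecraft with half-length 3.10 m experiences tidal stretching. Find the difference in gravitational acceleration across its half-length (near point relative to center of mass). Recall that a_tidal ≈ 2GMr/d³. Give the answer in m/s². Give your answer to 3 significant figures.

Δg = 2GMr/d³
   = 2 × (6.674 × 10⁻¹¹) × (8.25 × 10³⁶) × (3.10) / (9.26 × 10¹²)³
   = 4.30 × 10⁻¹² m/s²

4.30 × 10⁻¹² m/s²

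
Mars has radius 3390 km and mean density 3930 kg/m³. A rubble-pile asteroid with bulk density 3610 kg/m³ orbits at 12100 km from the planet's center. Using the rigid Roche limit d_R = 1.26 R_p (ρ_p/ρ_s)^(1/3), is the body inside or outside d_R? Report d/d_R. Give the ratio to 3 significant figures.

outside; d/d_R ≈ 2.75

d_R = 1.26 × (3390 km) × (3930/3610)^(1/3) = 4394 km
d/d_R = (12100) / (4394) = 2.75
Since d/d_R > 1, the body is outside the Roche limit.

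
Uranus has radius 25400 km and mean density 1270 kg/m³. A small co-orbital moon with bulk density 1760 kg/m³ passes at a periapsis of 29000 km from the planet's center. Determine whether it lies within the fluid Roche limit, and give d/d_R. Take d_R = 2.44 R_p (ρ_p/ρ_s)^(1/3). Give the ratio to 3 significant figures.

inside; d/d_R ≈ 0.522

d_R = 2.44 × (25400 km) × (1270/1760)^(1/3) = 55590 km
d/d_R = (29000) / (55590) = 0.522
Since d/d_R < 1, the body is inside the Roche limit.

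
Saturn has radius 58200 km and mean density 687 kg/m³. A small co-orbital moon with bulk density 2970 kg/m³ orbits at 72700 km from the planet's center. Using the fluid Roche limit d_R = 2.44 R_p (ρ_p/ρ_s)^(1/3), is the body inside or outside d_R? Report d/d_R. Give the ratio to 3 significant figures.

inside; d/d_R ≈ 0.834

d_R = 2.44 × (58200 km) × (687/2970)^(1/3) = 87170 km
d/d_R = (72700) / (87170) = 0.834
Since d/d_R < 1, the body is inside the Roche limit.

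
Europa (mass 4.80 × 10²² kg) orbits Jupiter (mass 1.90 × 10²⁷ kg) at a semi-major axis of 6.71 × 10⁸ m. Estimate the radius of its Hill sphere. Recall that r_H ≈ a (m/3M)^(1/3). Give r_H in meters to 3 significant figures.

r_H ≈ a (m/3M)^(1/3)
    = (6.71 × 10⁸) × (4.80 × 10²² / (3 × 1.90 × 10²⁷))^(1/3)
    = 1.37 × 10⁷ m

1.37 × 10⁷ m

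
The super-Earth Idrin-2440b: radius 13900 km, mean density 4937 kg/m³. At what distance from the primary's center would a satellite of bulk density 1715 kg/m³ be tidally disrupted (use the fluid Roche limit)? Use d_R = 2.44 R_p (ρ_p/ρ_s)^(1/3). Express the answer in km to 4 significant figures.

d_R = 2.44 × 13900 km × (4937/1715)^(1/3)
    = 48250 km

48250 km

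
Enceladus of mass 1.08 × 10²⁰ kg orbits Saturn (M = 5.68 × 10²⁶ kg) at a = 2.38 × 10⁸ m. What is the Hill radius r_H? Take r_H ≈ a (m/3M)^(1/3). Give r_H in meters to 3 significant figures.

r_H ≈ a (m/3M)^(1/3)
    = (2.38 × 10⁸) × (1.08 × 10²⁰ / (3 × 5.68 × 10²⁶))^(1/3)
    = 9.49 × 10⁵ m

9.49 × 10⁵ m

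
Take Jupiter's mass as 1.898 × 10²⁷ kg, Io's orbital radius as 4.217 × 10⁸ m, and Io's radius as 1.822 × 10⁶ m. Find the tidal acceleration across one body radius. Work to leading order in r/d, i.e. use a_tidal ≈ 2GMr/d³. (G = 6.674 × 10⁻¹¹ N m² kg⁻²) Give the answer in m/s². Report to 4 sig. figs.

Differencing GM/(d−r)² and GM/d² to first order in r/d gives 2GMr/d³.
Δa = 2GMr/d³
   = 2 × (6.674 × 10⁻¹¹) × (1.898 × 10²⁷) × (1.822 × 10⁶) / (4.217 × 10⁸)³
   = 6.155 × 10⁻³ m/s²

6.155 × 10⁻³ m/s²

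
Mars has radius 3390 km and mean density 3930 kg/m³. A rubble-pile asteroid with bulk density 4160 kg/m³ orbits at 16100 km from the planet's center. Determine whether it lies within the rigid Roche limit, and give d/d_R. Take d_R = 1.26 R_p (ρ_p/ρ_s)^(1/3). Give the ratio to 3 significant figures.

d_R = 1.26 × (3390 km) × (3930/4160)^(1/3) = 4191 km
d/d_R = (16100) / (4191) = 3.84
Since d/d_R > 1, the body is outside the Roche limit.

outside; d/d_R ≈ 3.84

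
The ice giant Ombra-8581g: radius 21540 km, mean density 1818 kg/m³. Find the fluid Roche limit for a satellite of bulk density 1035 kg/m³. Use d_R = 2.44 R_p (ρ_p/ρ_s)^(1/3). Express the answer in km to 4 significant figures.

63410 km

d_R = 2.44 × 21540 km × (1818/1035)^(1/3)
    = 63410 km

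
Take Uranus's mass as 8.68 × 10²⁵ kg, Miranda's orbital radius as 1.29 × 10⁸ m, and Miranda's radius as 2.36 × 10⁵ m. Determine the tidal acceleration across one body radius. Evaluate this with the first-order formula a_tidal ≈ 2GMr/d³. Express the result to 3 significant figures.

Δa = 2GMr/d³
   = 2 × (6.674 × 10⁻¹¹) × (8.68 × 10²⁵) × (2.36 × 10⁵) / (1.29 × 10⁸)³
   = 1.27 × 10⁻³ m/s²

1.27 × 10⁻³ m/s²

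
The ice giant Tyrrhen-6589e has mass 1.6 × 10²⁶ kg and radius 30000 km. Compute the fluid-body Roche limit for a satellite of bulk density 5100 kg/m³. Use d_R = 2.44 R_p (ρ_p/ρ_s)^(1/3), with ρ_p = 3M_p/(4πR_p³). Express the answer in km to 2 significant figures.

48000 km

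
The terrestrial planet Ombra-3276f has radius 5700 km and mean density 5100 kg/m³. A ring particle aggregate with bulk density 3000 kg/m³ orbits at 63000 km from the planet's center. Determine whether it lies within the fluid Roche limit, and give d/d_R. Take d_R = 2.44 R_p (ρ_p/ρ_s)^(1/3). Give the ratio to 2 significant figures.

d_R = 2.44 × (5700 km) × (5100/3000)^(1/3) = 16600 km
d/d_R = (63000) / (16600) = 3.8
Since d/d_R > 1, the body is outside the Roche limit.

outside; d/d_R ≈ 3.8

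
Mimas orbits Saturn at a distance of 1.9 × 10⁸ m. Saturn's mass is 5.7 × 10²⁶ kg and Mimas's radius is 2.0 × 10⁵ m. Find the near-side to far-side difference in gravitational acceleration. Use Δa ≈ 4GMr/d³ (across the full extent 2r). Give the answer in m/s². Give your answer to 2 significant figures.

The field gradient is 2GM/d³; across the full diameter 2r the difference is 4GMr/d³.
Δa = 4GMr/d³
   = 4 × (6.674 × 10⁻¹¹) × (5.7 × 10²⁶) × (2.0 × 10⁵) / (1.9 × 10⁸)³
   = 4.4 × 10⁻³ m/s²

4.4 × 10⁻³ m/s²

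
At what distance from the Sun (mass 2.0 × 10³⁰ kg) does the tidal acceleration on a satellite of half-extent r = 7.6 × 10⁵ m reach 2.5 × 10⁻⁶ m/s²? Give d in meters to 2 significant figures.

4.3 × 10¹⁰ m

2GMr/d³ = a_tidal  ⇒  d = (2GMr / a_tidal)^(1/3)
d = (2 × 6.674×10⁻¹¹ × (2.0 × 10³⁰) × (7.6 × 10⁵) / (2.5 × 10⁻⁶))^(1/3)
  = 4.3 × 10¹⁰ m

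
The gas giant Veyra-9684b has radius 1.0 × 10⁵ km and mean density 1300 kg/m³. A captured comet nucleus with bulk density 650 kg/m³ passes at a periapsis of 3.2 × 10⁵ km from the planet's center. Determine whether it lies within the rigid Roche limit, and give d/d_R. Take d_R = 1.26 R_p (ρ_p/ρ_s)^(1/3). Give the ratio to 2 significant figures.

d_R = 1.26 × (1.0 × 10⁵ km) × (1300/650)^(1/3) = 1.588 × 10⁵ km
d/d_R = (3.2 × 10⁵) / (1.588 × 10⁵) = 2.0
Since d/d_R > 1, the body is outside the Roche limit.

outside; d/d_R ≈ 2.0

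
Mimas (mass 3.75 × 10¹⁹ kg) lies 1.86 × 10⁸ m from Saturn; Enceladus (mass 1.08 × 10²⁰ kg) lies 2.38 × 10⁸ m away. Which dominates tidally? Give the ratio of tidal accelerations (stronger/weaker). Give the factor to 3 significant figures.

Enceladus, by a factor of ≈ 1.37

Compare M/d³ for the two perturbers:
Mimas: (3.75 × 10¹⁹) / (1.86 × 10⁸)³ = 5.828 × 10⁻⁶
Enceladus: (1.08 × 10²⁰) / (2.38 × 10⁸)³ = 8.011 × 10⁻⁶
Ratio (larger/smaller) = 1.37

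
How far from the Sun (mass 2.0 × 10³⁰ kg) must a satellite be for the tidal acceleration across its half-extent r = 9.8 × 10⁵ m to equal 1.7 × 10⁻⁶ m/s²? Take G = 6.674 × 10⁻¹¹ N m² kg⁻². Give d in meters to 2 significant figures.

2GMr/d³ = a_tidal  ⇒  d = (2GMr / a_tidal)^(1/3)
d = (2 × 6.674×10⁻¹¹ × (2.0 × 10³⁰) × (9.8 × 10⁵) / (1.7 × 10⁻⁶))^(1/3)
  = 5.4 × 10¹⁰ m

5.4 × 10¹⁰ m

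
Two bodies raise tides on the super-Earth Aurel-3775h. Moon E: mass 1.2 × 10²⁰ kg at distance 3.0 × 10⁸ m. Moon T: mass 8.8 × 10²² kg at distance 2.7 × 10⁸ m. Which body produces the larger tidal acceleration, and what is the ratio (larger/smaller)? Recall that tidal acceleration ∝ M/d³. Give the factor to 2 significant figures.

Compare M/d³ for the two perturbers:
Moon E: (1.2 × 10²⁰) / (3.0 × 10⁸)³ = 4.444 × 10⁻⁶
Moon T: (8.8 × 10²²) / (2.7 × 10⁸)³ = 4.471 × 10⁻³
Ratio (larger/smaller) = 1000

Moon T, by a factor of ≈ 1000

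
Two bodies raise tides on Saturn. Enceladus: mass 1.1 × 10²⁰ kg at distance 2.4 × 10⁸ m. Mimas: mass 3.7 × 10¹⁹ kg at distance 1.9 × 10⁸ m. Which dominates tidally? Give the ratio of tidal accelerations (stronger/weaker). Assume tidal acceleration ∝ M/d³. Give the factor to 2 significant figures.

Enceladus, by a factor of ≈ 1.5

Tidal acceleration ∝ M/d³, so compare M/d³ for each.
Enceladus: (1.1 × 10²⁰) / (2.4 × 10⁸)³ = 7.957 × 10⁻⁶
Mimas: (3.7 × 10¹⁹) / (1.9 × 10⁸)³ = 5.394 × 10⁻⁶
Ratio (larger/smaller) = 1.5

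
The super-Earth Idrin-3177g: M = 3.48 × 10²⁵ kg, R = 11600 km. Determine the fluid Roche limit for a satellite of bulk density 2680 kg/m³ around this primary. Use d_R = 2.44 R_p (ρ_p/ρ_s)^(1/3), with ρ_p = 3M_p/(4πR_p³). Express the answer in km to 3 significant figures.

35600 km

ρ_p = 3M_p/(4πR_p³) = 3 × (3.48 × 10²⁵) / (4π × (1.16 × 10⁷ m)³) = 5320 kg/m³
d_R = 2.44 × 11600 km × (5320/2680)^(1/3)
    = 35600 km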